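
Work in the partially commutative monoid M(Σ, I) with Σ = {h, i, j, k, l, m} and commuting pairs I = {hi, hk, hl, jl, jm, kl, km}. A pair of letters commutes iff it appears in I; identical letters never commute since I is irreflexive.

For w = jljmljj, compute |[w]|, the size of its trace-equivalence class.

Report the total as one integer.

piece 0:j — minimal
piece 1:l — minimal
piece 2:j rests on {0:j}
piece 3:m rests on {1:l}
piece 4:l rests on {3:m}
piece 5:j rests on {2:j}
piece 6:j rests on {5:j}
minimal pieces: {0:j, 1:l}
ways to finish when only these pieces remain (= sum over removing one remaining piece with nothing left below it):
  1 left: {4}→1  {6}→1
  2 left: {3,4}→1  {4,6}→2  {5,6}→1
  3 left: {1,3,4}→1  {2,5,6}→1  {3,4,6}→3  {4,5,6}→3
  4 left: {0,2,5,6}→1  {1,3,4,6}→4  {2,4,5,6}→4  {3,4,5,6}→6
  5 left: {0,2,4,5,6}→5  {1,3,4,5,6}→10  {2,3,4,5,6}→10
  placing 0:j first → 20 extensions
  placing 1:l first → 15 extensions
total linear extensions = 35

35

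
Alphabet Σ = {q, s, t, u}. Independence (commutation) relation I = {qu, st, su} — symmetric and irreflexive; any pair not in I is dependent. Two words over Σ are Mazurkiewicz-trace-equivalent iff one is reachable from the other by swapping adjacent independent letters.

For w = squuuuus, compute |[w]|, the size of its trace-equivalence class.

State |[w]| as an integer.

56

0(s) covers ∅
1(q) covers 0:s
2(u) covers ∅
3(u) covers 2:u
4(u) covers 3:u
5(u) covers 4:u
6(u) covers 5:u
7(s) covers 1:q
floor of heap: 0:s, 2:u
completions by unplaced set U, small U first (add the entries for U minus each lowest piece of U):
  |U|=1: {6}:1  {7}:1
  |U|=2: {1,7}:1  {5,6}:1  {6,7}:2
  |U|=3: {0,1,7}:1  {1,6,7}:3  {4,5,6}:1  {5,6,7}:3
  |U|=4: {0,1,6,7}:4  {1,5,6,7}:6  {3,4,5,6}:1  {4,5,6,7}:4
  |U|=5: {0,1,5,6,7}:10  {1,4,5,6,7}:10  {2,3,4,5,6}:1  {3,4,5,6,7}:5
  |U|=6: {0,1,4,5,6,7}:20  {1,3,4,5,6,7}:15  {2,3,4,5,6,7}:6
  start at 0(s): 21
  start at 2(u): 35
sum over floor = 56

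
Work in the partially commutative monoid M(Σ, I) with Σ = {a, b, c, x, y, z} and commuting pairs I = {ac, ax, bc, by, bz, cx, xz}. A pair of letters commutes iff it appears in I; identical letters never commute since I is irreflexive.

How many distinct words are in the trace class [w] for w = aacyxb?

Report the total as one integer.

piece 0:a — minimal
piece 1:a rests on {0:a}
piece 2:c — minimal
piece 3:y rests on {1:a, 2:c}
piece 4:x rests on {3:y}
piece 5:b rests on {4:x}
minimal pieces: {0:a, 2:c}
ways to finish when only these pieces remain (= sum over removing one remaining piece with nothing left below it):
  1 left: {5}→1
  2 left: {4,5}→1
  3 left: {3,4,5}→1
  4 left: {1,3,4,5}→1  {2,3,4,5}→1
  placing 0:a first → 2 extensions
  placing 2:c first → 1 extensions
total linear extensions = 3

3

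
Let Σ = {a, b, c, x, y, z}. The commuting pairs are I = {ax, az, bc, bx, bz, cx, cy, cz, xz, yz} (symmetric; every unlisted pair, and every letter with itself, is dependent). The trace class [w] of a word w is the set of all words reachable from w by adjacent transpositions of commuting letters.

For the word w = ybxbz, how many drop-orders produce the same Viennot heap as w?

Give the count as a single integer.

15

piece 0:y — minimal
piece 1:b rests on {0:y}
piece 2:x rests on {0:y}
piece 3:b rests on {1:b}
piece 4:z — minimal
minimal pieces: {0:y, 4:z}
ways to finish when only these pieces remain (= sum over removing one remaining piece with nothing left below it):
  1 left: {2}→1  {3}→1  {4}→1
  2 left: {1,3}→1  {2,3}→2  {2,4}→2  {3,4}→2
  3 left: {1,2,3}→3  {1,3,4}→3  {2,3,4}→6
  placing 0:y first → 12 extensions
  placing 4:z first → 3 extensions
total linear extensions = 15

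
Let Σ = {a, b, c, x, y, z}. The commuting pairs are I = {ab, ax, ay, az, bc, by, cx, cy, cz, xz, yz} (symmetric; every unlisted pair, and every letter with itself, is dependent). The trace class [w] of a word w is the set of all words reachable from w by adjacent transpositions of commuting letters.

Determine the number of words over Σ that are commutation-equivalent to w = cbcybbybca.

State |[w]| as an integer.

3150

0(c) covers ∅
1(b) covers ∅
2(c) covers 0:c
3(y) covers ∅
4(b) covers 1:b
5(b) covers 4:b
6(y) covers 3:y
7(b) covers 5:b
8(c) covers 2:c
9(a) covers 8:c
floor of heap: 0:c, 1:b, 3:y
completions by unplaced set U, small U first (add the entries for U minus each lowest piece of U):
  |U|=1: {6}:1  {7}:1  {9}:1
  |U|=2: {3,6}:1  {5,7}:1  {6,7}:2  {6,9}:2  {7,9}:2  {8,9}:1
  |U|=3: {2,8,9}:1  {3,6,7}:3  {3,6,9}:3  {4,5,7}:1  {5,6,7}:3  {5,7,9}:3  {6,7,9}:6  {6,8,9}:3  {7,8,9}:3
  |U|=4: {0,2,8,9}:1  {1,4,5,7}:1  {2,6,8,9}:4  {2,7,8,9}:4  {3,5,6,7}:6  {3,6,7,9}:12  {3,6,8,9}:6  {4,5,6,7}:4  {4,5,7,9}:4  {5,6,7,9}:12  {5,7,8,9}:6  {6,7,8,9}:12
  |U|=5: {0,2,6,8,9}:5  {0,2,7,8,9}:5  {1,4,5,6,7}:5  {1,4,5,7,9}:5  {2,3,6,8,9}:10  {2,5,7,8,9}:10  {2,6,7,8,9}:20  {3,4,5,6,7}:10  {3,5,6,7,9}:30  {3,6,7,8,9}:30  {4,5,6,7,9}:20  {4,5,7,8,9}:10  {5,6,7,8,9}:30
  |U|=6: {0,2,3,6,8,9}:15  {0,2,5,7,8,9}:15  {0,2,6,7,8,9}:30  {1,3,4,5,6,7}:15  {1,4,5,6,7,9}:30  {1,4,5,7,8,9}:15  {2,3,6,7,8,9}:60  {2,4,5,7,8,9}:20  {2,5,6,7,8,9}:60  {3,4,5,6,7,9}:60  {3,5,6,7,8,9}:90  {4,5,6,7,8,9}:60
  |U|=7: {0,2,3,6,7,8,9}:105  {0,2,4,5,7,8,9}:35  {0,2,5,6,7,8,9}:105  {1,2,4,5,7,8,9}:35  {1,3,4,5,6,7,9}:105  {1,4,5,6,7,8,9}:105  {2,3,5,6,7,8,9}:210  {2,4,5,6,7,8,9}:140  {3,4,5,6,7,8,9}:210
  |U|=8: {0,1,2,4,5,7,8,9}:70  {0,2,3,5,6,7,8,9}:420  {0,2,4,5,6,7,8,9}:280  {1,2,4,5,6,7,8,9}:280  {1,3,4,5,6,7,8,9}:420  {2,3,4,5,6,7,8,9}:560
  start at 0(c): 1260
  start at 1(b): 1260
  start at 3(y): 630
sum over floor = 3150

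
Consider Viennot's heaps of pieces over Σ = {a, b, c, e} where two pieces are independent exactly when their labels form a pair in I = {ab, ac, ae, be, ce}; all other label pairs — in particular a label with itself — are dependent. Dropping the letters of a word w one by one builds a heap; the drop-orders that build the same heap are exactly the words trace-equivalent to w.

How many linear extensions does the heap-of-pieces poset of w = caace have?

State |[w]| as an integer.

30

0(c) covers ∅
1(a) covers ∅
2(a) covers 1:a
3(c) covers 0:c
4(e) covers ∅
floor of heap: 0:c, 1:a, 4:e
completions by unplaced set U, small U first (add the entries for U minus each lowest piece of U):
  |U|=1: {2}:1  {3}:1  {4}:1
  |U|=2: {0,3}:1  {1,2}:1  {2,3}:2  {2,4}:2  {3,4}:2
  |U|=3: {0,2,3}:3  {0,3,4}:3  {1,2,3}:3  {1,2,4}:3  {2,3,4}:6
  start at 0(c): 12
  start at 1(a): 12
  start at 4(e): 6
sum over floor = 30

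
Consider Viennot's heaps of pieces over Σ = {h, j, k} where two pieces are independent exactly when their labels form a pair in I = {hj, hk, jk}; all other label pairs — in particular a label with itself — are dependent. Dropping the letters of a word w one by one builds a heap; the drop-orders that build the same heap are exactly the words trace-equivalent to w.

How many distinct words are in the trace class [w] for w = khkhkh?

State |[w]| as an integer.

20

0(k) covers ∅
1(h) covers ∅
2(k) covers 0:k
3(h) covers 1:h
4(k) covers 2:k
5(h) covers 3:h
floor of heap: 0:k, 1:h
completions by unplaced set U, small U first (add the entries for U minus each lowest piece of U):
  |U|=1: {4}:1  {5}:1
  |U|=2: {2,4}:1  {3,5}:1  {4,5}:2
  |U|=3: {0,2,4}:1  {1,3,5}:1  {2,4,5}:3  {3,4,5}:3
  |U|=4: {0,2,4,5}:4  {1,3,4,5}:4  {2,3,4,5}:6
  start at 0(k): 10
  start at 1(h): 10
sum over floor = 20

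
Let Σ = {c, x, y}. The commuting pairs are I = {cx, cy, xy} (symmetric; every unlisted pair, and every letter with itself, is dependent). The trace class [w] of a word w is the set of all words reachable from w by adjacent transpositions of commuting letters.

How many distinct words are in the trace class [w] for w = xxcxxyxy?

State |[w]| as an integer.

drop 0:x onto floor
drop 1:x onto {0:x}
drop 2:c onto floor
drop 3:x onto {1:x}
drop 4:x onto {3:x}
drop 5:y onto floor
drop 6:x onto {4:x}
drop 7:y onto {5:y}
ground layer = {0:x, 2:c, 5:y}
drop-orders for the pieces not yet dropped (sum over which currently-grounded one goes next):
  1 to go: {2} 1  {6} 1  {7} 1
  2 to go: {2,6} 2  {2,7} 2  {4,6} 1  {5,7} 1  {6,7} 2
  3 to go: {2,4,6} 3  {2,5,7} 3  {2,6,7} 6  {3,4,6} 1  {4,6,7} 3  {5,6,7} 3
  4 to go: {1,3,4,6} 1  {2,3,4,6} 4  {2,4,6,7} 12  {2,5,6,7} 12  {3,4,6,7} 4  {4,5,6,7} 6
  5 to go: {0,1,3,4,6} 1  {1,2,3,4,6} 5  {1,3,4,6,7} 5  {2,3,4,6,7} 20  {2,4,5,6,7} 30  {3,4,5,6,7} 10
  6 to go: {0,1,2,3,4,6} 6  {0,1,3,4,6,7} 6  {1,2,3,4,6,7} 30  {1,3,4,5,6,7} 15  {2,3,4,5,6,7} 60
  if 0:x drops first: 105 orders
  if 2:c drops first: 21 orders
  if 5:y drops first: 42 orders
heap linearizations: 168

168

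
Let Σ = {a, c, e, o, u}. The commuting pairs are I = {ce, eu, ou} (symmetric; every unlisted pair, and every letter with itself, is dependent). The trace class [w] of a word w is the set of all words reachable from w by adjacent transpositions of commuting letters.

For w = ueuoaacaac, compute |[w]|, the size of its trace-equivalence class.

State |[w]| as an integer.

drop 0:u onto floor
drop 1:e onto floor
drop 2:u onto {0:u}
drop 3:o onto {1:e}
drop 4:a onto {2:u, 3:o}
drop 5:a onto {4:a}
drop 6:c onto {5:a}
drop 7:a onto {6:c}
drop 8:a onto {7:a}
drop 9:c onto {8:a}
ground layer = {0:u, 1:e}
drop-orders for the pieces not yet dropped (sum over which currently-grounded one goes next):
  1 to go: {9} 1
  2 to go: {8,9} 1
  3 to go: {7,8,9} 1
  4 to go: {6,7,8,9} 1
  5 to go: {5,6,7,8,9} 1
  6 to go: {4,5,6,7,8,9} 1
  7 to go: {2,4,5,6,7,8,9} 1  {3,4,5,6,7,8,9} 1
  8 to go: {0,2,4,5,6,7,8,9} 1  {1,3,4,5,6,7,8,9} 1  {2,3,4,5,6,7,8,9} 2
  if 0:u drops first: 3 orders
  if 1:e drops first: 3 orders
heap linearizations: 6

6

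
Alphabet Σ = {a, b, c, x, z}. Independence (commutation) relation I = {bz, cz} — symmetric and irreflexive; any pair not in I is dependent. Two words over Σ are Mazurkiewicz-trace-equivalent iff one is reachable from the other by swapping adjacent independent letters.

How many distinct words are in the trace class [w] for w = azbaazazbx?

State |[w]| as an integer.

drop 0:a onto floor
drop 1:z onto {0:a}
drop 2:b onto {0:a}
drop 3:a onto {1:z, 2:b}
drop 4:a onto {3:a}
drop 5:z onto {4:a}
drop 6:a onto {5:z}
drop 7:z onto {6:a}
drop 8:b onto {6:a}
drop 9:x onto {7:z, 8:b}
ground layer = {0:a}
drop-orders for the pieces not yet dropped (sum over which currently-grounded one goes next):
  1 to go: {9} 1
  2 to go: {7,9} 1  {8,9} 1
  3 to go: {7,8,9} 2
  4 to go: {6,7,8,9} 2
  5 to go: {5,6,7,8,9} 2
  6 to go: {4,5,6,7,8,9} 2
  7 to go: {3,4,5,6,7,8,9} 2
  8 to go: {1,3,4,5,6,7,8,9} 2  {2,3,4,5,6,7,8,9} 2
  if 0:a drops first: 4 orders

4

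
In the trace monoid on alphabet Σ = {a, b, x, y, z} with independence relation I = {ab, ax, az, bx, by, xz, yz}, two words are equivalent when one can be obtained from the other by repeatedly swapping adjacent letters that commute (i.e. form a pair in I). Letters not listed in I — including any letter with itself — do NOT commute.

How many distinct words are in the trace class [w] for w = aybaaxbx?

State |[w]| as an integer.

168

#0=a has no predecessor
#1=y depends on [0:a]
#2=b has no predecessor
#3=a depends on [1:y]
#4=a depends on [3:a]
#5=x depends on [1:y]
#6=b depends on [2:b]
#7=x depends on [5:x]
sources: [0:a, 2:b]
N(rest) = Σ N(rest − s) over sources s of rest; N(one piece) = 1:
  size 1 → [4]=1  [6]=1  [7]=1
  size 2 → [2,6]=1  [3,4]=1  [4,6]=2  [4,7]=2  [5,7]=1  [6,7]=2
  size 3 → [2,4,6]=3  [2,6,7]=3  [3,4,6]=3  [3,4,7]=3  [4,5,7]=3  [4,6,7]=6  [5,6,7]=3
  size 4 → [2,3,4,6]=6  [2,4,6,7]=12  [2,5,6,7]=6  [3,4,5,7]=6  [3,4,6,7]=12  [4,5,6,7]=12
  size 5 → [1,3,4,5,7]=6  [2,3,4,6,7]=30  [2,4,5,6,7]=30  [3,4,5,6,7]=30
  size 6 → [0,1,3,4,5,7]=6  [1,3,4,5,6,7]=36  [2,3,4,5,6,7]=90
  first=0(a) contributes 126
  first=2(b) contributes 42
|[w]| = 168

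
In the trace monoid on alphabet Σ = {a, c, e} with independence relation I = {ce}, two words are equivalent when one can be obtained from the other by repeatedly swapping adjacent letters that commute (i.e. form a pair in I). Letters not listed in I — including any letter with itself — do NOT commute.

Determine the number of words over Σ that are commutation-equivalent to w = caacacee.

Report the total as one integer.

drop 0:c onto floor
drop 1:a onto {0:c}
drop 2:a onto {1:a}
drop 3:c onto {2:a}
drop 4:a onto {3:c}
drop 5:c onto {4:a}
drop 6:e onto {4:a}
drop 7:e onto {6:e}
ground layer = {0:c}
drop-orders for the pieces not yet dropped (sum over which currently-grounded one goes next):
  1 to go: {5} 1  {7} 1
  2 to go: {5,7} 2  {6,7} 1
  3 to go: {5,6,7} 3
  4 to go: {4,5,6,7} 3
  5 to go: {3,4,5,6,7} 3
  6 to go: {2,3,4,5,6,7} 3
  if 0:c drops first: 3 orders

3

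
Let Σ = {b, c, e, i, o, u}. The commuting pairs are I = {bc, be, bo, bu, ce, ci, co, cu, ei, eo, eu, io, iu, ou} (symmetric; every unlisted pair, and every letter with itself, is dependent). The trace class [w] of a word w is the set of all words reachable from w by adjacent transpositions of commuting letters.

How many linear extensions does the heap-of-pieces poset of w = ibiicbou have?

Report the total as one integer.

0(i) covers ∅
1(b) covers 0:i
2(i) covers 1:b
3(i) covers 2:i
4(c) covers ∅
5(b) covers 3:i
6(o) covers ∅
7(u) covers ∅
floor of heap: 0:i, 4:c, 6:o, 7:u
completions by unplaced set U, small U first (add the entries for U minus each lowest piece of U):
  |U|=1: {4}:1  {5}:1  {6}:1  {7}:1
  |U|=2: {3,5}:1  {4,5}:2  {4,6}:2  {4,7}:2  {5,6}:2  {5,7}:2  {6,7}:2
  |U|=3: {2,3,5}:1  {3,4,5}:3  {3,5,6}:3  {3,5,7}:3  {4,5,6}:6  {4,5,7}:6  {4,6,7}:6  {5,6,7}:6
  |U|=4: {1,2,3,5}:1  {2,3,4,5}:4  {2,3,5,6}:4  {2,3,5,7}:4  {3,4,5,6}:12  {3,4,5,7}:12  {3,5,6,7}:12  {4,5,6,7}:24
  |U|=5: {0,1,2,3,5}:1  {1,2,3,4,5}:5  {1,2,3,5,6}:5  {1,2,3,5,7}:5  {2,3,4,5,6}:20  {2,3,4,5,7}:20  {2,3,5,6,7}:20  {3,4,5,6,7}:60
  |U|=6: {0,1,2,3,4,5}:6  {0,1,2,3,5,6}:6  {0,1,2,3,5,7}:6  {1,2,3,4,5,6}:30  {1,2,3,4,5,7}:30  {1,2,3,5,6,7}:30  {2,3,4,5,6,7}:120
  start at 0(i): 210
  start at 4(c): 42
  start at 6(o): 42
  start at 7(u): 42
sum over floor = 336

336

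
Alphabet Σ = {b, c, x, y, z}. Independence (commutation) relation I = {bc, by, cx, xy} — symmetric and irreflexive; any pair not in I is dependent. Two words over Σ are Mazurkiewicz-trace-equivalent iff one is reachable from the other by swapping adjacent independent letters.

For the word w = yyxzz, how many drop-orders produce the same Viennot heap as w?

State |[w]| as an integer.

0(y) covers ∅
1(y) covers 0:y
2(x) covers ∅
3(z) covers 1:y, 2:x
4(z) covers 3:z
floor of heap: 0:y, 2:x
completions by unplaced set U, small U first (add the entries for U minus each lowest piece of U):
  |U|=1: {4}:1
  |U|=2: {3,4}:1
  |U|=3: {1,3,4}:1  {2,3,4}:1
  start at 0(y): 2
  start at 2(x): 1
sum over floor = 3

3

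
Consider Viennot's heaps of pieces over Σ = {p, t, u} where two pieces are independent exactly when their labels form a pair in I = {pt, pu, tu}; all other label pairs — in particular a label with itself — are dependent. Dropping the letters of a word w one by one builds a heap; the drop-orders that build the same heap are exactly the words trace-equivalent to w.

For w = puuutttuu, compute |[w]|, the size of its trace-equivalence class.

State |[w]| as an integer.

504

0(p) covers ∅
1(u) covers ∅
2(u) covers 1:u
3(u) covers 2:u
4(t) covers ∅
5(t) covers 4:t
6(t) covers 5:t
7(u) covers 3:u
8(u) covers 7:u
floor of heap: 0:p, 1:u, 4:t
completions by unplaced set U, small U first (add the entries for U minus each lowest piece of U):
  |U|=1: {0}:1  {6}:1  {8}:1
  |U|=2: {0,6}:2  {0,8}:2  {5,6}:1  {6,8}:2  {7,8}:1
  |U|=3: {0,5,6}:3  {0,6,8}:6  {0,7,8}:3  {3,7,8}:1  {4,5,6}:1  {5,6,8}:3  {6,7,8}:3
  |U|=4: {0,3,7,8}:4  {0,4,5,6}:4  {0,5,6,8}:12  {0,6,7,8}:12  {2,3,7,8}:1  {3,6,7,8}:4  {4,5,6,8}:4  {5,6,7,8}:6
  |U|=5: {0,2,3,7,8}:5  {0,3,6,7,8}:20  {0,4,5,6,8}:20  {0,5,6,7,8}:30  {1,2,3,7,8}:1  {2,3,6,7,8}:5  {3,5,6,7,8}:10  {4,5,6,7,8}:10
  |U|=6: {0,1,2,3,7,8}:6  {0,2,3,6,7,8}:30  {0,3,5,6,7,8}:60  {0,4,5,6,7,8}:60  {1,2,3,6,7,8}:6  {2,3,5,6,7,8}:15  {3,4,5,6,7,8}:20
  |U|=7: {0,1,2,3,6,7,8}:42  {0,2,3,5,6,7,8}:105  {0,3,4,5,6,7,8}:140  {1,2,3,5,6,7,8}:21  {2,3,4,5,6,7,8}:35
  start at 0(p): 56
  start at 1(u): 280
  start at 4(t): 168
sum over floor = 504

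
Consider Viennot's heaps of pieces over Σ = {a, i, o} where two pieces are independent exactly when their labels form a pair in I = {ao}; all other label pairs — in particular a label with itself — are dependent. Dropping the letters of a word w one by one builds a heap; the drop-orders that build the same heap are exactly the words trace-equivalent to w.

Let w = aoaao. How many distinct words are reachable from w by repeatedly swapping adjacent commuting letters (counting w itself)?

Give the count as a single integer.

10

#0=a has no predecessor
#1=o has no predecessor
#2=a depends on [0:a]
#3=a depends on [2:a]
#4=o depends on [1:o]
sources: [0:a, 1:o]
N(rest) = Σ N(rest − s) over sources s of rest; N(one piece) = 1:
  size 1 → [3]=1  [4]=1
  size 2 → [1,4]=1  [2,3]=1  [3,4]=2
  size 3 → [0,2,3]=1  [1,3,4]=3  [2,3,4]=3
  first=0(a) contributes 6
  first=1(o) contributes 4
|[w]| = 10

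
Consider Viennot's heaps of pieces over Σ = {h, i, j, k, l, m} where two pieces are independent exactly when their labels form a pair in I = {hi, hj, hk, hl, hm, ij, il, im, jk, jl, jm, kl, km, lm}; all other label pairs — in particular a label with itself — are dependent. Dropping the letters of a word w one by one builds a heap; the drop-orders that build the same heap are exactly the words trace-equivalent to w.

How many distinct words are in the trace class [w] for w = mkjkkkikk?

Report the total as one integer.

72

0(m) covers ∅
1(k) covers ∅
2(j) covers ∅
3(k) covers 1:k
4(k) covers 3:k
5(k) covers 4:k
6(i) covers 5:k
7(k) covers 6:i
8(k) covers 7:k
floor of heap: 0:m, 1:k, 2:j
completions by unplaced set U, small U first (add the entries for U minus each lowest piece of U):
  |U|=1: {0}:1  {2}:1  {8}:1
  |U|=2: {0,2}:2  {0,8}:2  {2,8}:2  {7,8}:1
  |U|=3: {0,2,8}:6  {0,7,8}:3  {2,7,8}:3  {6,7,8}:1
  |U|=4: {0,2,7,8}:12  {0,6,7,8}:4  {2,6,7,8}:4  {5,6,7,8}:1
  |U|=5: {0,2,6,7,8}:20  {0,5,6,7,8}:5  {2,5,6,7,8}:5  {4,5,6,7,8}:1
  |U|=6: {0,2,5,6,7,8}:30  {0,4,5,6,7,8}:6  {2,4,5,6,7,8}:6  {3,4,5,6,7,8}:1
  |U|=7: {0,2,4,5,6,7,8}:42  {0,3,4,5,6,7,8}:7  {1,3,4,5,6,7,8}:1  {2,3,4,5,6,7,8}:7
  start at 0(m): 8
  start at 1(k): 56
  start at 2(j): 8
sum over floor = 72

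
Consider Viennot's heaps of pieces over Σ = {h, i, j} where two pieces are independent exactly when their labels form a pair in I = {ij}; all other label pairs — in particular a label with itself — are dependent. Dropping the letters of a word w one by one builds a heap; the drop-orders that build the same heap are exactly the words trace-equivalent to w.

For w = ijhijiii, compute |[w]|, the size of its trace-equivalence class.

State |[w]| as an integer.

10

drop 0:i onto floor
drop 1:j onto floor
drop 2:h onto {0:i, 1:j}
drop 3:i onto {2:h}
drop 4:j onto {2:h}
drop 5:i onto {3:i}
drop 6:i onto {5:i}
drop 7:i onto {6:i}
ground layer = {0:i, 1:j}
drop-orders for the pieces not yet dropped (sum over which currently-grounded one goes next):
  1 to go: {4} 1  {7} 1
  2 to go: {4,7} 2  {6,7} 1
  3 to go: {4,6,7} 3  {5,6,7} 1
  4 to go: {3,5,6,7} 1  {4,5,6,7} 4
  5 to go: {3,4,5,6,7} 5
  6 to go: {2,3,4,5,6,7} 5
  if 0:i drops first: 5 orders
  if 1:j drops first: 5 orders
heap linearizations: 10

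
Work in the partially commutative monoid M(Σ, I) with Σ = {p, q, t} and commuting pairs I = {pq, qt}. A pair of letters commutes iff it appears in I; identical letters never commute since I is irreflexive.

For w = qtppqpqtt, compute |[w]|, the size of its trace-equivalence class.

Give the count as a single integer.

0(q) covers ∅
1(t) covers ∅
2(p) covers 1:t
3(p) covers 2:p
4(q) covers 0:q
5(p) covers 3:p
6(q) covers 4:q
7(t) covers 5:p
8(t) covers 7:t
floor of heap: 0:q, 1:t
completions by unplaced set U, small U first (add the entries for U minus each lowest piece of U):
  |U|=1: {6}:1  {8}:1
  |U|=2: {4,6}:1  {6,8}:2  {7,8}:1
  |U|=3: {0,4,6}:1  {4,6,8}:3  {5,7,8}:1  {6,7,8}:3
  |U|=4: {0,4,6,8}:4  {3,5,7,8}:1  {4,6,7,8}:6  {5,6,7,8}:4
  |U|=5: {0,4,6,7,8}:10  {2,3,5,7,8}:1  {3,5,6,7,8}:5  {4,5,6,7,8}:10
  |U|=6: {0,4,5,6,7,8}:20  {1,2,3,5,7,8}:1  {2,3,5,6,7,8}:6  {3,4,5,6,7,8}:15
  |U|=7: {0,3,4,5,6,7,8}:35  {1,2,3,5,6,7,8}:7  {2,3,4,5,6,7,8}:21
  start at 0(q): 28
  start at 1(t): 56
sum over floor = 84

84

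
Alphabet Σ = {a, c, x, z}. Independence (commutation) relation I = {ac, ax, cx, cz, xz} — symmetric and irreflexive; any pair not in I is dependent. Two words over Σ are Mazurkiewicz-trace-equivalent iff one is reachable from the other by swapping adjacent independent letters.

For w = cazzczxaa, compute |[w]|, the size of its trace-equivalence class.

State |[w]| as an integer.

252

drop 0:c onto floor
drop 1:a onto floor
drop 2:z onto {1:a}
drop 3:z onto {2:z}
drop 4:c onto {0:c}
drop 5:z onto {3:z}
drop 6:x onto floor
drop 7:a onto {5:z}
drop 8:a onto {7:a}
ground layer = {0:c, 1:a, 6:x}
drop-orders for the pieces not yet dropped (sum over which currently-grounded one goes next):
  1 to go: {4} 1  {6} 1  {8} 1
  2 to go: {0,4} 1  {4,6} 2  {4,8} 2  {6,8} 2  {7,8} 1
  3 to go: {0,4,6} 3  {0,4,8} 3  {4,6,8} 6  {4,7,8} 3  {5,7,8} 1  {6,7,8} 3
  4 to go: {0,4,6,8} 12  {0,4,7,8} 6  {3,5,7,8} 1  {4,5,7,8} 4  {4,6,7,8} 12  {5,6,7,8} 4
  5 to go: {0,4,5,7,8} 10  {0,4,6,7,8} 30  {2,3,5,7,8} 1  {3,4,5,7,8} 5  {3,5,6,7,8} 5  {4,5,6,7,8} 20
  6 to go: {0,3,4,5,7,8} 15  {0,4,5,6,7,8} 60  {1,2,3,5,7,8} 1  {2,3,4,5,7,8} 6  {2,3,5,6,7,8} 6  {3,4,5,6,7,8} 30
  7 to go: {0,2,3,4,5,7,8} 21  {0,3,4,5,6,7,8} 105  {1,2,3,4,5,7,8} 7  {1,2,3,5,6,7,8} 7  {2,3,4,5,6,7,8} 42
  if 0:c drops first: 56 orders
  if 1:a drops first: 168 orders
  if 6:x drops first: 28 orders
heap linearizations: 252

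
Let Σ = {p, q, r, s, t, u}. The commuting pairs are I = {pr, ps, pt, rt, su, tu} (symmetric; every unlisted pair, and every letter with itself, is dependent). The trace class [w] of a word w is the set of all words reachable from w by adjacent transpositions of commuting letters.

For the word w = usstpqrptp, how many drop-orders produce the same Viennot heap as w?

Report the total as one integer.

120

0(u) covers ∅
1(s) covers ∅
2(s) covers 1:s
3(t) covers 2:s
4(p) covers 0:u
5(q) covers 3:t, 4:p
6(r) covers 5:q
7(p) covers 5:q
8(t) covers 5:q
9(p) covers 7:p
floor of heap: 0:u, 1:s
completions by unplaced set U, small U first (add the entries for U minus each lowest piece of U):
  |U|=1: {6}:1  {8}:1  {9}:1
  |U|=2: {6,8}:2  {6,9}:2  {7,9}:1  {8,9}:2
  |U|=3: {6,7,9}:3  {6,8,9}:6  {7,8,9}:3
  |U|=4: {6,7,8,9}:12
  |U|=5: {5,6,7,8,9}:12
  |U|=6: {3,5,6,7,8,9}:12  {4,5,6,7,8,9}:12
  |U|=7: {0,4,5,6,7,8,9}:12  {2,3,5,6,7,8,9}:12  {3,4,5,6,7,8,9}:24
  |U|=8: {0,3,4,5,6,7,8,9}:36  {1,2,3,5,6,7,8,9}:12  {2,3,4,5,6,7,8,9}:36
  start at 0(u): 48
  start at 1(s): 72
sum over floor = 120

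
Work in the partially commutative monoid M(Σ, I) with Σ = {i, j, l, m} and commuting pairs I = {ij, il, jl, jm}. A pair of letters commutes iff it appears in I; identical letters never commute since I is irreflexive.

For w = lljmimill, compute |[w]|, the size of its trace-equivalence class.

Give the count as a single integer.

27

#0=l has no predecessor
#1=l depends on [0:l]
#2=j has no predecessor
#3=m depends on [1:l]
#4=i depends on [3:m]
#5=m depends on [4:i]
#6=i depends on [5:m]
#7=l depends on [5:m]
#8=l depends on [7:l]
sources: [0:l, 2:j]
N(rest) = Σ N(rest − s) over sources s of rest; N(one piece) = 1:
  size 1 → [2]=1  [6]=1  [8]=1
  size 2 → [2,6]=2  [2,8]=2  [6,8]=2  [7,8]=1
  size 3 → [2,6,8]=6  [2,7,8]=3  [6,7,8]=3
  size 4 → [2,6,7,8]=12  [5,6,7,8]=3
  size 5 → [2,5,6,7,8]=15  [4,5,6,7,8]=3
  size 6 → [2,4,5,6,7,8]=18  [3,4,5,6,7,8]=3
  size 7 → [1,3,4,5,6,7,8]=3  [2,3,4,5,6,7,8]=21
  first=0(l) contributes 24
  first=2(j) contributes 3
|[w]| = 27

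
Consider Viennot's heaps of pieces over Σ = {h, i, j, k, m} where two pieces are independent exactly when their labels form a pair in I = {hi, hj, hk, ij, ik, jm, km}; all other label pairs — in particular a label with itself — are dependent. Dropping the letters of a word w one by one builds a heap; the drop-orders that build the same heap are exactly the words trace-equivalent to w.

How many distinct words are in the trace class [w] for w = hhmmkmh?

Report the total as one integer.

drop 0:h onto floor
drop 1:h onto {0:h}
drop 2:m onto {1:h}
drop 3:m onto {2:m}
drop 4:k onto floor
drop 5:m onto {3:m}
drop 6:h onto {5:m}
ground layer = {0:h, 4:k}
drop-orders for the pieces not yet dropped (sum over which currently-grounded one goes next):
  1 to go: {4} 1  {6} 1
  2 to go: {4,6} 2  {5,6} 1
  3 to go: {3,5,6} 1  {4,5,6} 3
  4 to go: {2,3,5,6} 1  {3,4,5,6} 4
  5 to go: {1,2,3,5,6} 1  {2,3,4,5,6} 5
  if 0:h drops first: 6 orders
  if 4:k drops first: 1 orders
heap linearizations: 7

7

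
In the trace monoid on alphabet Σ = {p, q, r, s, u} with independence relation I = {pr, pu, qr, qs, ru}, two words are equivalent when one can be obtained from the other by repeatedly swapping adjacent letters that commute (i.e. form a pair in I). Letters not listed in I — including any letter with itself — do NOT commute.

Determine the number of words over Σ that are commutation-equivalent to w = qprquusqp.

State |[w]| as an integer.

piece 0:q — minimal
piece 1:p rests on {0:q}
piece 2:r — minimal
piece 3:q rests on {1:p}
piece 4:u rests on {3:q}
piece 5:u rests on {4:u}
piece 6:s rests on {2:r, 5:u}
piece 7:q rests on {5:u}
piece 8:p rests on {6:s, 7:q}
minimal pieces: {0:q, 2:r}
ways to finish when only these pieces remain (= sum over removing one remaining piece with nothing left below it):
  1 left: {8}→1
  2 left: {6,8}→1  {7,8}→1
  3 left: {2,6,8}→1  {6,7,8}→2
  4 left: {2,6,7,8}→3  {5,6,7,8}→2
  5 left: {2,5,6,7,8}→5  {4,5,6,7,8}→2
  6 left: {2,4,5,6,7,8}→7  {3,4,5,6,7,8}→2
  7 left: {1,3,4,5,6,7,8}→2  {2,3,4,5,6,7,8}→9
  placing 0:q first → 11 extensions
  placing 2:r first → 2 extensions
total linear extensions = 13

13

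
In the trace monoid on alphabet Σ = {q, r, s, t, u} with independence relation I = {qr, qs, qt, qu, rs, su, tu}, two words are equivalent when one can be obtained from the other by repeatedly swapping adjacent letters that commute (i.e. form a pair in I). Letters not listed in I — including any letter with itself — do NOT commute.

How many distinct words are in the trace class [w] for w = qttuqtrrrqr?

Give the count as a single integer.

660

drop 0:q onto floor
drop 1:t onto floor
drop 2:t onto {1:t}
drop 3:u onto floor
drop 4:q onto {0:q}
drop 5:t onto {2:t}
drop 6:r onto {3:u, 5:t}
drop 7:r onto {6:r}
drop 8:r onto {7:r}
drop 9:q onto {4:q}
drop 10:r onto {8:r}
ground layer = {0:q, 1:t, 3:u}
drop-orders for the pieces not yet dropped (sum over which currently-grounded one goes next):
  1 to go: {9} 1  {10} 1
  2 to go: {4,9} 1  {8,10} 1  {9,10} 2
  3 to go: {0,4,9} 1  {4,9,10} 3  {7,8,10} 1  {8,9,10} 3
  4 to go: {0,4,9,10} 4  {4,8,9,10} 6  {6,7,8,10} 1  {7,8,9,10} 4
  5 to go: {0,4,8,9,10} 10  {3,6,7,8,10} 1  {4,7,8,9,10} 10  {5,6,7,8,10} 1  {6,7,8,9,10} 5
  6 to go: {0,4,7,8,9,10} 20  {2,5,6,7,8,10} 1  {3,5,6,7,8,10} 2  {3,6,7,8,9,10} 6  {4,6,7,8,9,10} 15  {5,6,7,8,9,10} 6
  7 to go: {0,4,6,7,8,9,10} 35  {1,2,5,6,7,8,10} 1  {2,3,5,6,7,8,10} 3  {2,5,6,7,8,9,10} 7  {3,4,6,7,8,9,10} 21  {3,5,6,7,8,9,10} 14  {4,5,6,7,8,9,10} 21
  8 to go: {0,3,4,6,7,8,9,10} 56  {0,4,5,6,7,8,9,10} 56  {1,2,3,5,6,7,8,10} 4  {1,2,5,6,7,8,9,10} 8  {2,3,5,6,7,8,9,10} 24  {2,4,5,6,7,8,9,10} 28  {3,4,5,6,7,8,9,10} 56
  9 to go: {0,2,4,5,6,7,8,9,10} 84  {0,3,4,5,6,7,8,9,10} 168  {1,2,3,5,6,7,8,9,10} 36  {1,2,4,5,6,7,8,9,10} 36  {2,3,4,5,6,7,8,9,10} 108
  if 0:q drops first: 180 orders
  if 1:t drops first: 360 orders
  if 3:u drops first: 120 orders
heap linearizations: 660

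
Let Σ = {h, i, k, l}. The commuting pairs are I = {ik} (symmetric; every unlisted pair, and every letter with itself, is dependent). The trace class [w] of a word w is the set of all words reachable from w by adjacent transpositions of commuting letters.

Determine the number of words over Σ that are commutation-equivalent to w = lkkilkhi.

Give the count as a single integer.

3

drop 0:l onto floor
drop 1:k onto {0:l}
drop 2:k onto {1:k}
drop 3:i onto {0:l}
drop 4:l onto {2:k, 3:i}
drop 5:k onto {4:l}
drop 6:h onto {5:k}
drop 7:i onto {6:h}
ground layer = {0:l}
drop-orders for the pieces not yet dropped (sum over which currently-grounded one goes next):
  1 to go: {7} 1
  2 to go: {6,7} 1
  3 to go: {5,6,7} 1
  4 to go: {4,5,6,7} 1
  5 to go: {2,4,5,6,7} 1  {3,4,5,6,7} 1
  6 to go: {1,2,4,5,6,7} 1  {2,3,4,5,6,7} 2
  if 0:l drops first: 3 orders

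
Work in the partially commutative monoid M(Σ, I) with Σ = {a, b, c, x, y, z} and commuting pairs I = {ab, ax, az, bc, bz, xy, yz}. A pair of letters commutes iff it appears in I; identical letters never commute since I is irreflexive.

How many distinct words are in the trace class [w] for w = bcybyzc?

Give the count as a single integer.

9

0(b) covers ∅
1(c) covers ∅
2(y) covers 0:b, 1:c
3(b) covers 2:y
4(y) covers 3:b
5(z) covers 1:c
6(c) covers 4:y, 5:z
floor of heap: 0:b, 1:c
completions by unplaced set U, small U first (add the entries for U minus each lowest piece of U):
  |U|=1: {6}:1
  |U|=2: {4,6}:1  {5,6}:1
  |U|=3: {3,4,6}:1  {4,5,6}:2
  |U|=4: {2,3,4,6}:1  {3,4,5,6}:3
  |U|=5: {0,2,3,4,6}:1  {2,3,4,5,6}:4
  start at 0(b): 4
  start at 1(c): 5
sum over floor = 9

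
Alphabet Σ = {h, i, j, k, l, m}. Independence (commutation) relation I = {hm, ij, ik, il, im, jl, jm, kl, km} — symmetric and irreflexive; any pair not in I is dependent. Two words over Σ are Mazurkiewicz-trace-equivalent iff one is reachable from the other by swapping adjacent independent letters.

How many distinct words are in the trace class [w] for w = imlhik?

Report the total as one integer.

drop 0:i onto floor
drop 1:m onto floor
drop 2:l onto {1:m}
drop 3:h onto {0:i, 2:l}
drop 4:i onto {3:h}
drop 5:k onto {3:h}
ground layer = {0:i, 1:m}
drop-orders for the pieces not yet dropped (sum over which currently-grounded one goes next):
  1 to go: {4} 1  {5} 1
  2 to go: {4,5} 2
  3 to go: {3,4,5} 2
  4 to go: {0,3,4,5} 2  {2,3,4,5} 2
  if 0:i drops first: 2 orders
  if 1:m drops first: 4 orders
heap linearizations: 6

6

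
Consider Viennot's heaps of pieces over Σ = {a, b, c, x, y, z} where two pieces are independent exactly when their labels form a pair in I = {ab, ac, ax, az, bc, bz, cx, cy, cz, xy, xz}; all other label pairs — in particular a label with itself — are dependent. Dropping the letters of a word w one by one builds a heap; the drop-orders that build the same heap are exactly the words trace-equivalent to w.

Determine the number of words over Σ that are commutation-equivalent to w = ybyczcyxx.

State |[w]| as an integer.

360

#0=y has no predecessor
#1=b depends on [0:y]
#2=y depends on [1:b]
#3=c has no predecessor
#4=z depends on [2:y]
#5=c depends on [3:c]
#6=y depends on [4:z]
#7=x depends on [1:b]
#8=x depends on [7:x]
sources: [0:y, 3:c]
N(rest) = Σ N(rest − s) over sources s of rest; N(one piece) = 1:
  size 1 → [5]=1  [6]=1  [8]=1
  size 2 → [3,5]=1  [4,6]=1  [5,6]=2  [5,8]=2  [6,8]=2  [7,8]=1
  size 3 → [2,4,6]=1  [3,5,6]=3  [3,5,8]=3  [4,5,6]=3  [4,6,8]=3  [5,6,8]=6  [5,7,8]=3  [6,7,8]=3
  size 4 → [2,4,5,6]=4  [2,4,6,8]=4  [3,4,5,6]=6  [3,5,6,8]=12  [3,5,7,8]=6  [4,5,6,8]=12  [4,6,7,8]=6  [5,6,7,8]=12
  size 5 → [2,3,4,5,6]=10  [2,4,5,6,8]=20  [2,4,6,7,8]=10  [3,4,5,6,8]=30  [3,5,6,7,8]=30  [4,5,6,7,8]=30
  size 6 → [1,2,4,6,7,8]=10  [2,3,4,5,6,8]=60  [2,4,5,6,7,8]=60  [3,4,5,6,7,8]=90
  size 7 → [0,1,2,4,6,7,8]=10  [1,2,4,5,6,7,8]=70  [2,3,4,5,6,7,8]=210
  first=0(y) contributes 280
  first=3(c) contributes 80
|[w]| = 360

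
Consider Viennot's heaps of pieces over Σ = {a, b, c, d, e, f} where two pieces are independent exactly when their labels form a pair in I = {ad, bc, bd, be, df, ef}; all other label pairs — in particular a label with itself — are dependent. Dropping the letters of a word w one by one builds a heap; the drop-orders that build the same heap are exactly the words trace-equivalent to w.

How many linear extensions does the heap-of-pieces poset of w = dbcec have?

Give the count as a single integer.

5

drop 0:d onto floor
drop 1:b onto floor
drop 2:c onto {0:d}
drop 3:e onto {2:c}
drop 4:c onto {3:e}
ground layer = {0:d, 1:b}
drop-orders for the pieces not yet dropped (sum over which currently-grounded one goes next):
  1 to go: {1} 1  {4} 1
  2 to go: {1,4} 2  {3,4} 1
  3 to go: {1,3,4} 3  {2,3,4} 1
  if 0:d drops first: 4 orders
  if 1:b drops first: 1 orders
heap linearizations: 5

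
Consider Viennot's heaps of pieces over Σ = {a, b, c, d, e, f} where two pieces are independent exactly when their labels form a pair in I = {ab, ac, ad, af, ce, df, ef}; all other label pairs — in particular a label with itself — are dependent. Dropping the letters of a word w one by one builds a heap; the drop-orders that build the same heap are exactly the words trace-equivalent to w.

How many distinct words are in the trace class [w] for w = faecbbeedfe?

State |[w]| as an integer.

30

0(f) covers ∅
1(a) covers ∅
2(e) covers 1:a
3(c) covers 0:f
4(b) covers 2:e, 3:c
5(b) covers 4:b
6(e) covers 5:b
7(e) covers 6:e
8(d) covers 7:e
9(f) covers 5:b
10(e) covers 8:d
floor of heap: 0:f, 1:a
completions by unplaced set U, small U first (add the entries for U minus each lowest piece of U):
  |U|=1: {9}:1  {10}:1
  |U|=2: {8,10}:1  {9,10}:2
  |U|=3: {7,8,10}:1  {8,9,10}:3
  |U|=4: {6,7,8,10}:1  {7,8,9,10}:4
  |U|=5: {6,7,8,9,10}:5
  |U|=6: {5,6,7,8,9,10}:5
  |U|=7: {4,5,6,7,8,9,10}:5
  |U|=8: {2,4,5,6,7,8,9,10}:5  {3,4,5,6,7,8,9,10}:5
  |U|=9: {0,3,4,5,6,7,8,9,10}:5  {1,2,4,5,6,7,8,9,10}:5  {2,3,4,5,6,7,8,9,10}:10
  start at 0(f): 15
  start at 1(a): 15
sum over floor = 30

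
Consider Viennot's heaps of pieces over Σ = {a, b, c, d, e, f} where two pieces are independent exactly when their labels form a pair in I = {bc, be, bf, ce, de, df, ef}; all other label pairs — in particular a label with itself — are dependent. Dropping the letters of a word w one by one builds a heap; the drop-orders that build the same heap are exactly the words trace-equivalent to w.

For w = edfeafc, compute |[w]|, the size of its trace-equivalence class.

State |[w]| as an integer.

drop 0:e onto floor
drop 1:d onto floor
drop 2:f onto floor
drop 3:e onto {0:e}
drop 4:a onto {1:d, 2:f, 3:e}
drop 5:f onto {4:a}
drop 6:c onto {5:f}
ground layer = {0:e, 1:d, 2:f}
drop-orders for the pieces not yet dropped (sum over which currently-grounded one goes next):
  1 to go: {6} 1
  2 to go: {5,6} 1
  3 to go: {4,5,6} 1
  4 to go: {1,4,5,6} 1  {2,4,5,6} 1  {3,4,5,6} 1
  5 to go: {0,3,4,5,6} 1  {1,2,4,5,6} 2  {1,3,4,5,6} 2  {2,3,4,5,6} 2
  if 0:e drops first: 6 orders
  if 1:d drops first: 3 orders
  if 2:f drops first: 3 orders
heap linearizations: 12

12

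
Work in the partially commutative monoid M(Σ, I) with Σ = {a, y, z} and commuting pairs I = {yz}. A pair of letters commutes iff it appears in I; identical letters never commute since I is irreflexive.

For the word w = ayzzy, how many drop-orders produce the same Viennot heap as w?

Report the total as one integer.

drop 0:a onto floor
drop 1:y onto {0:a}
drop 2:z onto {0:a}
drop 3:z onto {2:z}
drop 4:y onto {1:y}
ground layer = {0:a}
drop-orders for the pieces not yet dropped (sum over which currently-grounded one goes next):
  1 to go: {3} 1  {4} 1
  2 to go: {1,4} 1  {2,3} 1  {3,4} 2
  3 to go: {1,3,4} 3  {2,3,4} 3
  if 0:a drops first: 6 orders

6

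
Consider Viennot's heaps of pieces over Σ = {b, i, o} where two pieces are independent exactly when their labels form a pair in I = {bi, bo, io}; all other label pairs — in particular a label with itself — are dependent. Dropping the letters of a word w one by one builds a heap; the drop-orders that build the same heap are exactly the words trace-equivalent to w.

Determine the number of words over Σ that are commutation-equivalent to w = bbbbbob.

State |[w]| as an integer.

7

drop 0:b onto floor
drop 1:b onto {0:b}
drop 2:b onto {1:b}
drop 3:b onto {2:b}
drop 4:b onto {3:b}
drop 5:o onto floor
drop 6:b onto {4:b}
ground layer = {0:b, 5:o}
drop-orders for the pieces not yet dropped (sum over which currently-grounded one goes next):
  1 to go: {5} 1  {6} 1
  2 to go: {4,6} 1  {5,6} 2
  3 to go: {3,4,6} 1  {4,5,6} 3
  4 to go: {2,3,4,6} 1  {3,4,5,6} 4
  5 to go: {1,2,3,4,6} 1  {2,3,4,5,6} 5
  if 0:b drops first: 6 orders
  if 5:o drops first: 1 orders
heap linearizations: 7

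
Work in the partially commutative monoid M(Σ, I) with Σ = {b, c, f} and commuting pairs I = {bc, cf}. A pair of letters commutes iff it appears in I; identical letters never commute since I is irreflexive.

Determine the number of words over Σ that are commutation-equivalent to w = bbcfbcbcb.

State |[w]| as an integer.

#0=b has no predecessor
#1=b depends on [0:b]
#2=c has no predecessor
#3=f depends on [1:b]
#4=b depends on [3:f]
#5=c depends on [2:c]
#6=b depends on [4:b]
#7=c depends on [5:c]
#8=b depends on [6:b]
sources: [0:b, 2:c]
N(rest) = Σ N(rest − s) over sources s of rest; N(one piece) = 1:
  size 1 → [7]=1  [8]=1
  size 2 → [5,7]=1  [6,8]=1  [7,8]=2
  size 3 → [2,5,7]=1  [4,6,8]=1  [5,7,8]=3  [6,7,8]=3
  size 4 → [2,5,7,8]=4  [3,4,6,8]=1  [4,6,7,8]=4  [5,6,7,8]=6
  size 5 → [1,3,4,6,8]=1  [2,5,6,7,8]=10  [3,4,6,7,8]=5  [4,5,6,7,8]=10
  size 6 → [0,1,3,4,6,8]=1  [1,3,4,6,7,8]=6  [2,4,5,6,7,8]=20  [3,4,5,6,7,8]=15
  size 7 → [0,1,3,4,6,7,8]=7  [1,3,4,5,6,7,8]=21  [2,3,4,5,6,7,8]=35
  first=0(b) contributes 56
  first=2(c) contributes 28
|[w]| = 84

84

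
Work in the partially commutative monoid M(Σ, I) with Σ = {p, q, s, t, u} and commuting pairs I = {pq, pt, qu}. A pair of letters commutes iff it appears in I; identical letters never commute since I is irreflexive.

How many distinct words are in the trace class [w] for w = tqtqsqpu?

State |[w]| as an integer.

3

0(t) covers ∅
1(q) covers 0:t
2(t) covers 1:q
3(q) covers 2:t
4(s) covers 3:q
5(q) covers 4:s
6(p) covers 4:s
7(u) covers 6:p
floor of heap: 0:t
completions by unplaced set U, small U first (add the entries for U minus each lowest piece of U):
  |U|=1: {5}:1  {7}:1
  |U|=2: {5,7}:2  {6,7}:1
  |U|=3: {5,6,7}:3
  |U|=4: {4,5,6,7}:3
  |U|=5: {3,4,5,6,7}:3
  |U|=6: {2,3,4,5,6,7}:3
  start at 0(t): 3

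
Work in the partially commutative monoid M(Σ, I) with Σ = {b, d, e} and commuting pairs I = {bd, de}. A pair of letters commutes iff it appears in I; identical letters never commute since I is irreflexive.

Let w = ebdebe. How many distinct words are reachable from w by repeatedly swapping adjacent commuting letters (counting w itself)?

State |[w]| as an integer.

6

piece 0:e — minimal
piece 1:b rests on {0:e}
piece 2:d — minimal
piece 3:e rests on {1:b}
piece 4:b rests on {3:e}
piece 5:e rests on {4:b}
minimal pieces: {0:e, 2:d}
ways to finish when only these pieces remain (= sum over removing one remaining piece with nothing left below it):
  1 left: {2}→1  {5}→1
  2 left: {2,5}→2  {4,5}→1
  3 left: {2,4,5}→3  {3,4,5}→1
  4 left: {1,3,4,5}→1  {2,3,4,5}→4
  placing 0:e first → 5 extensions
  placing 2:d first → 1 extensions
total linear extensions = 6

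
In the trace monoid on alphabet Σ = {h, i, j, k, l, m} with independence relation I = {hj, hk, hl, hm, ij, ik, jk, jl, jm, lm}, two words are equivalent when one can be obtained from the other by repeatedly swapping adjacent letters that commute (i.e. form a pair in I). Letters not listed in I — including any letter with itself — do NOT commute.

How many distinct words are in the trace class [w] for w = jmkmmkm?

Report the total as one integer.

7

#0=j has no predecessor
#1=m has no predecessor
#2=k depends on [1:m]
#3=m depends on [2:k]
#4=m depends on [3:m]
#5=k depends on [4:m]
#6=m depends on [5:k]
sources: [0:j, 1:m]
N(rest) = Σ N(rest − s) over sources s of rest; N(one piece) = 1:
  size 1 → [0]=1  [6]=1
  size 2 → [0,6]=2  [5,6]=1
  size 3 → [0,5,6]=3  [4,5,6]=1
  size 4 → [0,4,5,6]=4  [3,4,5,6]=1
  size 5 → [0,3,4,5,6]=5  [2,3,4,5,6]=1
  first=0(j) contributes 1
  first=1(m) contributes 6
|[w]| = 7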